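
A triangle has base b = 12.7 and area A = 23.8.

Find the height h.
A = ½·b·h  ⇒  h = 2A/b = 2·23.8/12.7 = 47.6/12.7 ≈ 3.74803

h = 3.748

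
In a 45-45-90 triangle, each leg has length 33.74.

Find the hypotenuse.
In a 45-45-90 triangle the sides are in ratio 1 : 1 : √2, so hypotenuse = leg·√2.
Hypotenuse = 33.74·√2 ≈ 33.74·1.41421 ≈ 47.7156

Hypotenuse = 33.74√2 = 47.72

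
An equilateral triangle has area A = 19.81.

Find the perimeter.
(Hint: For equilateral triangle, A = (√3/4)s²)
A = (√3/4)s²  ⇒  s² = 4A/√3 = 4·19.81/√3 = 79.24/1.73205 ≈ 45.7492
s ≈ √45.7492 ≈ 6.76382
Perimeter = 3s ≈ 3·6.76382 ≈ 20.2915

Perimeter = 20.29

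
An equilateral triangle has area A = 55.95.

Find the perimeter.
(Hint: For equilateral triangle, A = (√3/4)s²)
A = (√3/4)s²  ⇒  s² = 4A/√3 = 4·55.95/√3 = 223.8/1.73205 ≈ 129.211
s ≈ √129.211 ≈ 11.3671
Perimeter = 3s ≈ 3·11.3671 ≈ 34.1013

Perimeter = 34.1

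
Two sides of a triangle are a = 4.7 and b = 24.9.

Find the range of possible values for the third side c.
Triangle inequality: |a − b| < c < a + b
|a − b| = |4.7 − 24.9| = 20.2
a + b = 4.7 + 24.9 = 29.6

20.2 < c < 29.6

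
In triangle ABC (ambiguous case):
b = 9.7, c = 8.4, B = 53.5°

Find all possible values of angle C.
b/sin(B) = c/sin(C)  ⇒  sin(C) = c·sin(B)/b = 8.4·sin(53.5°)/9.7
sin(53.5°) ≈ 0.803857
sin(C) ≈ 8.4·0.803857/9.7 ≈ 6.7524/9.7 ≈ 0.696123
Candidate 1: C₁ = arcsin(0.696123) ≈ 44.1168°  →  A = 180° − 53.5° − 44.1168° ≈ 82.3832° > 0, valid
Candidate 2: C₂ = 180° − C₁ ≈ 135.883°  →  A = 180° − 53.5° − 135.883° ≈ -9.3832° ≤ 0, not a valid triangle

C = 44.12° (one solution)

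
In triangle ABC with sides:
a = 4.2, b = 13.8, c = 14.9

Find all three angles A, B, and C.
Law of cosines for each angle (a² = 17.64, b² = 190.44, c² = 222.01):
cos(A) = (b² + c² − a²)/(2bc) = (190.44 + 222.01 − 17.64)/(2·13.8·14.9) = 394.81/411.24 ≈ 0.960048  ⇒  A ≈ 16.2504°
cos(B) = (a² + c² − b²)/(2ac) = (17.64 + 222.01 − 190.44)/(2·4.2·14.9) = 49.21/125.16 ≈ 0.393177  ⇒  B ≈ 66.8477°
cos(C) = (a² + b² − c²)/(2ab) = (17.64 + 190.44 − 222.01)/(2·4.2·13.8) = -13.93/115.92 ≈ -0.120169  ⇒  C ≈ 96.9019°
Check: A + B + C ≈ 180°

A = 16.25°, B = 66.85°, C = 96.9°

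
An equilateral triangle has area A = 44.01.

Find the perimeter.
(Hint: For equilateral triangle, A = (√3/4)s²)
A = (√3/4)s²  ⇒  s² = 4A/√3 = 4·44.01/√3 = 176.04/1.73205 ≈ 101.637
s ≈ √101.637 ≈ 10.0815
Perimeter = 3s ≈ 3·10.0815 ≈ 30.2445

Perimeter = 30.24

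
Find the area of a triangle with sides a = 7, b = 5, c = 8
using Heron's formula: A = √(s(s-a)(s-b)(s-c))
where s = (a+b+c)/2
s = (7 + 5 + 8)/2 = 20/2 = 10
s − a = 3, s − b = 5, s − c = 2
s(s−a)(s−b)(s−c) = 10·3·5·2 = 300
Area = √300 ≈ 17.3205

s = 10.0, Area = 17.32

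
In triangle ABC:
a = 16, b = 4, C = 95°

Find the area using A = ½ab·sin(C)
A = ½·a·b·sin(C) = ½·16·4·sin(95°)
sin(95°) ≈ 0.996195
A ≈ ½·64·0.996195 = 32·0.996195 ≈ 31.8782

Area = 31.88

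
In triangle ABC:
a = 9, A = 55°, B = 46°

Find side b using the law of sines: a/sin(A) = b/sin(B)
a/sin(A) = b/sin(B)  ⇒  b = a·sin(B)/sin(A) = 9·sin(46°)/sin(55°)
sin(46°) ≈ 0.71934, sin(55°) ≈ 0.819152
b ≈ 9·0.71934/0.819152 ≈ 6.47406/0.819152 ≈ 7.90337

b = 7.903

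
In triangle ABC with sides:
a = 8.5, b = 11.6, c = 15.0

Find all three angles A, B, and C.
Law of cosines for each angle (a² = 72.25, b² = 134.56, c² = 225):
cos(A) = (b² + c² − a²)/(2bc) = (134.56 + 225 − 72.25)/(2·11.6·15.0) = 287.31/348 ≈ 0.825603  ⇒  A ≈ 34.3503°
cos(B) = (a² + c² − b²)/(2ac) = (72.25 + 225 − 134.56)/(2·8.5·15.0) = 162.69/255 ≈ 0.638  ⇒  B ≈ 50.3572°
cos(C) = (a² + b² − c²)/(2ab) = (72.25 + 134.56 − 225)/(2·8.5·11.6) = -18.19/197.2 ≈ -0.0922414  ⇒  C ≈ 95.2926°
Check: A + B + C ≈ 180°

A = 34.35°, B = 50.36°, C = 95.29°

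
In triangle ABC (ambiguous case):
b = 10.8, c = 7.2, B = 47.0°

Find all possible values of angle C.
b/sin(B) = c/sin(C)  ⇒  sin(C) = c·sin(B)/b = 7.2·sin(47.0°)/10.8
sin(47.0°) ≈ 0.731354
sin(C) ≈ 7.2·0.731354/10.8 ≈ 5.26575/10.8 ≈ 0.487569
Candidate 1: C₁ = arcsin(0.487569) ≈ 29.1809°  →  A = 180° − 47.0° − 29.1809° ≈ 103.819° > 0, valid
Candidate 2: C₂ = 180° − C₁ ≈ 150.819°  →  A = 180° − 47.0° − 150.819° ≈ -17.8191° ≤ 0, not a valid triangle

C = 29.18° (one solution)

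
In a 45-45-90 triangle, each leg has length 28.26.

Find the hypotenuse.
In a 45-45-90 triangle the sides are in ratio 1 : 1 : √2, so hypotenuse = leg·√2.
Hypotenuse = 28.26·√2 ≈ 28.26·1.41421 ≈ 39.9657

Hypotenuse = 28.26√2 = 39.97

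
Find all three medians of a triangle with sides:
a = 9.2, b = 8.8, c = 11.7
Median formula: m_a = ½√(2b² + 2c² − a²) (and cyclically). a² = 84.64, b² = 77.44, c² = 136.89.
m_a = ½√(2·77.44 + 2·136.89 − 84.64) = ½√344.02 ≈ ½·18.5478 ≈ 9.27389
m_b = ½√(2·84.64 + 2·136.89 − 77.44) = ½√365.62 ≈ ½·19.1212 ≈ 9.5606
m_c = ½√(2·84.64 + 2·77.44 − 136.89) = ½√187.27 ≈ ½·13.6847 ≈ 6.84233

m_a = 9.274, m_b = 9.561, m_c = 6.842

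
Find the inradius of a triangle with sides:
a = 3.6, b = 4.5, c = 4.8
r = Area/s where s is the semi-perimeter.
s = (3.6 + 4.5 + 4.8)/2 = 12.9/2 = 6.45
Area = √(s(s−a)(s−b)(s−c)) = √(6.45·2.85·1.95·1.65) ≈ √59.1457 ≈ 7.69062
r ≈ 7.69062/6.45 ≈ 1.19234

r = 1.192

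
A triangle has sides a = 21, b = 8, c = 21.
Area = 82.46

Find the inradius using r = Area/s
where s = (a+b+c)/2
s = (21 + 8 + 21)/2 = 50/2 = 25
r = Area/s = 82.46/25 ≈ 3.2984

r = 3.298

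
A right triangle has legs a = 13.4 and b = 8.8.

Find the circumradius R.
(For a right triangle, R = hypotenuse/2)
Hypotenuse c = √(a² + b²) = √(179.56 + 77.44) = √257 ≈ 16.0312
R = c/2 ≈ 16.0312/2 ≈ 8.01561

R = 8.016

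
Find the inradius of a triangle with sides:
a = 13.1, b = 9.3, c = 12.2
r = Area/s where s is the semi-perimeter.
s = (13.1 + 9.3 + 12.2)/2 = 34.6/2 = 17.3
Area = √(s(s−a)(s−b)(s−c)) = √(17.3·4.2·8·5.1) ≈ √2964.53 ≈ 54.4475
r ≈ 54.4475/17.3 ≈ 3.14725

r = 3.147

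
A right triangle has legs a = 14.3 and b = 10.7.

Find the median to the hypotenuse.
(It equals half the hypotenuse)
Hypotenuse c = √(a² + b²) = √(204.49 + 114.49) = √318.98 ≈ 17.86
Median to hypotenuse = c/2 ≈ 17.86/2 ≈ 8.93001

Median = 8.93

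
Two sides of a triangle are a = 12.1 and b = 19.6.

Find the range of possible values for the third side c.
Triangle inequality: |a − b| < c < a + b
|a − b| = |12.1 − 19.6| = 7.5
a + b = 12.1 + 19.6 = 31.7

7.5 < c < 31.7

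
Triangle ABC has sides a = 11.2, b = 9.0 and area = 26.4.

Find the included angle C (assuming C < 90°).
Area = ½·a·b·sin(C)  ⇒  sin(C) = 2·Area/(a·b) = 2·26.4/(11.2·9.0) = 52.8/100.8 ≈ 0.52381
C = arcsin(0.52381) ≈ 31.5881° (taking the acute solution since C < 90°)

C = 31.59°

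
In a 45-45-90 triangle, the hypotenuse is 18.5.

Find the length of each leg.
In a 45-45-90 triangle hypotenuse = leg·√2, so leg = hypotenuse/√2.
Leg = 18.5/√2 ≈ 18.5/1.41421 ≈ 13.0815

Each leg = 13.08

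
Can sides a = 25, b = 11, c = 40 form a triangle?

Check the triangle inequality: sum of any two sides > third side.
a + b vs c: 25 + 11 = 36 ≤ 40  ✗
a + c vs b: 25 + 40 = 65 > 11  ✓
b + c vs a: 11 + 40 = 51 > 25  ✓

No: 25 + 11 = 36 is not > 40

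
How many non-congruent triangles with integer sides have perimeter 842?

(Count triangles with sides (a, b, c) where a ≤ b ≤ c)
Let a ≤ b ≤ c with a + b + c = 842. The only binding inequality is a + b > c, i.e. 842 − c > c, so c < 842/2; and c ≥ 842/3 since c is the largest side.
So 281 ≤ c ≤ 420. For each c, b runs from ⌈(842 − c)/2⌉ up to c (then a = 842 − b − c satisfies 1 ≤ a ≤ b automatically), giving c − ⌈(842 − c)/2⌉ + 1 choices.
Summing over c: 1 + 3 + 4 + 6 + … + 208 + 210  (140 terms, c = 281, …, 420) = 14770
Check (closed form: nearest integer to p²/48 for even p, (p+3)²/48 for odd p): 842²/48 = 708964/48 ≈ 14770.08 → 14770

14770 triangles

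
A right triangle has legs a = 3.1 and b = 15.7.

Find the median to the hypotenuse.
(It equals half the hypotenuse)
Hypotenuse c = √(a² + b²) = √(9.61 + 246.49) = √256.1 ≈ 16.0031
Median to hypotenuse = c/2 ≈ 16.0031/2 ≈ 8.00156

Median = 8.002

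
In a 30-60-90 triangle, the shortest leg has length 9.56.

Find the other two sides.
In a 30-60-90 triangle the sides are in ratio 1 : √3 : 2 (short leg : long leg : hypotenuse).
Long leg = 9.56·√3 ≈ 9.56·1.73205 ≈ 16.5584
Hypotenuse = 2·9.56 = 19.12

Long leg = 9.56√3 = 16.56, Hypotenuse = 19.12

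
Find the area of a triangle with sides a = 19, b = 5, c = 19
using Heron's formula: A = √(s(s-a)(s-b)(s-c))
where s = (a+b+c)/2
s = (19 + 5 + 19)/2 = 43/2 = 21.5
s − a = 2.5, s − b = 16.5, s − c = 2.5
s(s−a)(s−b)(s−c) = 21.5·2.5·16.5·2.5 = 2217.1875
Area = √2217.1875 ≈ 47.087

s = 21.5, Area = 47.09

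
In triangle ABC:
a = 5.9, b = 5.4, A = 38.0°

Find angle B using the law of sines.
a/sin(A) = b/sin(B)  ⇒  sin(B) = b·sin(A)/a = 5.4·sin(38.0°)/5.9
sin(38.0°) ≈ 0.615661
sin(B) ≈ 5.4·0.615661/5.9 ≈ 3.32457/5.9 ≈ 0.563487
B = arcsin(0.563487) ≈ 34.2973°
(Since b ≤ a we need B ≤ A, so the obtuse alternative 180° − 34.2973° ≈ 145.703° is rejected.)

B = 34.3°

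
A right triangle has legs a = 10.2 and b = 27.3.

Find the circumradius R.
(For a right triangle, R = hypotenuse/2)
Hypotenuse c = √(a² + b²) = √(104.04 + 745.29) = √849.33 ≈ 29.1433
R = c/2 ≈ 29.1433/2 ≈ 14.5716

R = 14.57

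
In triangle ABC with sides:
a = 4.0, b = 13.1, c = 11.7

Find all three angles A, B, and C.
Law of cosines for each angle (a² = 16, b² = 171.61, c² = 136.89):
cos(A) = (b² + c² − a²)/(2bc) = (171.61 + 136.89 − 16)/(2·13.1·11.7) = 292.5/306.54 ≈ 0.954198  ⇒  A ≈ 17.408°
cos(B) = (a² + c² − b²)/(2ac) = (16 + 136.89 − 171.61)/(2·4.0·11.7) = -18.72/93.6 ≈ -0.2  ⇒  B ≈ 101.537°
cos(C) = (a² + b² − c²)/(2ab) = (16 + 171.61 − 136.89)/(2·4.0·13.1) = 50.72/104.8 ≈ 0.483969  ⇒  C ≈ 61.055°
Check: A + B + C ≈ 180°

A = 17.41°, B = 101.5°, C = 61.06°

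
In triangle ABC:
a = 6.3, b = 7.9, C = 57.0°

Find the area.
Two sides and the included angle (SAS): A = ½·a·b·sin(C) = ½·6.3·7.9·sin(57.0°)
sin(57.0°) ≈ 0.838671
A ≈ ½·49.77·0.838671 = 24.885·0.838671 ≈ 20.8703

Area = 20.87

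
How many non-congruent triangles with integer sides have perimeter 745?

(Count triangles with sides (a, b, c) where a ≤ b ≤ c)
Let a ≤ b ≤ c with a + b + c = 745. The only binding inequality is a + b > c, i.e. 745 − c > c, so c < 745/2; and c ≥ 745/3 since c is the largest side.
So 249 ≤ c ≤ 372. For each c, b runs from ⌈(745 − c)/2⌉ up to c (then a = 745 − b − c satisfies 1 ≤ a ≤ b automatically), giving c − ⌈(745 − c)/2⌉ + 1 choices.
Summing over c: 2 + 3 + 5 + 6 + … + 185 + 186  (124 terms, c = 249, …, 372) = 11656
Check (closed form: nearest integer to p²/48 for even p, (p+3)²/48 for odd p): (745+3)²/48 = 748²/48 = 559504/48 ≈ 11656.33 → 11656

11656 triangles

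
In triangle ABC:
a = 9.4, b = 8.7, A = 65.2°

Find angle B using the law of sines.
a/sin(A) = b/sin(B)  ⇒  sin(B) = b·sin(A)/a = 8.7·sin(65.2°)/9.4
sin(65.2°) ≈ 0.907777
sin(B) ≈ 8.7·0.907777/9.4 ≈ 7.89766/9.4 ≈ 0.840177
B = arcsin(0.840177) ≈ 57.1588°
(Since b ≤ a we need B ≤ A, so the obtuse alternative 180° − 57.1588° ≈ 122.841° is rejected.)

B = 57.16°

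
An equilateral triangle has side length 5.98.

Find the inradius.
r = Area/s with s the semi-perimeter.
Area = (√3/4)·5.98² = (√3/4)·35.7604 ≈ 0.433013·35.7604 ≈ 15.4847
s = 3·5.98/2 = 8.97
r ≈ 15.4847/8.97 ≈ 1.72628
(Equivalently r = side/(2√3) = 5.98/3.4641 ≈ 1.72628.)

r = 1.726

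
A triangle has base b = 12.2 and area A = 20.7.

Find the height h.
A = ½·b·h  ⇒  h = 2A/b = 2·20.7/12.2 = 41.4/12.2 ≈ 3.39344

h = 3.393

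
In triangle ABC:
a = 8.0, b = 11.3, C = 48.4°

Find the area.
Two sides and the included angle (SAS): A = ½·a·b·sin(C) = ½·8.0·11.3·sin(48.4°)
sin(48.4°) ≈ 0.747798
A ≈ ½·90.4·0.747798 = 45.2·0.747798 ≈ 33.8005

Area = 33.8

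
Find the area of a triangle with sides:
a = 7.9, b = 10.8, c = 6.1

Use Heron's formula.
s = (7.9 + 10.8 + 6.1)/2 = 24.8/2 = 12.4
s − a = 4.5, s − b = 1.6, s − c = 6.3
s(s−a)(s−b)(s−c) = 12.4·4.5·1.6·6.3 ≈ 562.464
Area = √562.464 ≈ 23.7163

Area = 23.72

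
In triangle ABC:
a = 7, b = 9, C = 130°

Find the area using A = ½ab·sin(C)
A = ½·a·b·sin(C) = ½·7·9·sin(130°)
sin(130°) ≈ 0.766044
A ≈ ½·63·0.766044 = 31.5·0.766044 ≈ 24.1304

Area = 24.13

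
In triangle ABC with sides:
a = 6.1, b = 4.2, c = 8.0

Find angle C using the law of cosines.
c² = a² + b² − 2ab·cos(C)  ⇒  cos(C) = (a² + b² − c²)/(2ab)
cos(C) = (6.1² + 4.2² − 8.0²)/(2·6.1·4.2) = (37.21 + 17.64 − 64)/51.24 = -9.15/51.24 ≈ -0.178571
C = arccos(-0.178571) ≈ 100.287°

C = 100.3°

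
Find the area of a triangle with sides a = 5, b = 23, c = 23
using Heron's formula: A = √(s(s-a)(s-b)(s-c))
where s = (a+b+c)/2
s = (5 + 23 + 23)/2 = 51/2 = 25.5
s − a = 20.5, s − b = 2.5, s − c = 2.5
s(s−a)(s−b)(s−c) = 25.5·20.5·2.5·2.5 = 3267.1875
Area = √3267.1875 ≈ 57.1593

s = 25.5, Area = 57.16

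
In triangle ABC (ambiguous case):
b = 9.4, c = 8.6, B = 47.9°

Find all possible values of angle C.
b/sin(B) = c/sin(C)  ⇒  sin(C) = c·sin(B)/b = 8.6·sin(47.9°)/9.4
sin(47.9°) ≈ 0.741976
sin(C) ≈ 8.6·0.741976/9.4 ≈ 6.38099/9.4 ≈ 0.678829
Candidate 1: C₁ = arcsin(0.678829) ≈ 42.7522°  →  A = 180° − 47.9° − 42.7522° ≈ 89.3478° > 0, valid
Candidate 2: C₂ = 180° − C₁ ≈ 137.248°  →  A = 180° − 47.9° − 137.248° ≈ -5.1478° ≤ 0, not a valid triangle

C = 42.75° (one solution)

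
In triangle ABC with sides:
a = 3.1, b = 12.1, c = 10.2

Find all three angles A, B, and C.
Law of cosines for each angle (a² = 9.61, b² = 146.41, c² = 104.04):
cos(A) = (b² + c² − a²)/(2bc) = (146.41 + 104.04 − 9.61)/(2·12.1·10.2) = 240.84/246.84 ≈ 0.975693  ⇒  A ≈ 12.6587°
cos(B) = (a² + c² − b²)/(2ac) = (9.61 + 104.04 − 146.41)/(2·3.1·10.2) = -32.76/63.24 ≈ -0.518027  ⇒  B ≈ 121.2°
cos(C) = (a² + b² − c²)/(2ab) = (9.61 + 146.41 − 104.04)/(2·3.1·12.1) = 51.98/75.02 ≈ 0.692882  ⇒  C ≈ 46.1413°
Check: A + B + C ≈ 180°

A = 12.66°, B = 121.2°, C = 46.14°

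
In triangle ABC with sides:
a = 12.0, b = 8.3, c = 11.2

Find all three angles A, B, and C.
Law of cosines for each angle (a² = 144, b² = 68.89, c² = 125.44):
cos(A) = (b² + c² − a²)/(2bc) = (68.89 + 125.44 − 144)/(2·8.3·11.2) = 50.33/185.92 ≈ 0.270708  ⇒  A ≈ 74.2936°
cos(B) = (a² + c² − b²)/(2ac) = (144 + 125.44 − 68.89)/(2·12.0·11.2) = 200.55/268.8 ≈ 0.746094  ⇒  B ≈ 41.7469°
cos(C) = (a² + b² − c²)/(2ab) = (144 + 68.89 − 125.44)/(2·12.0·8.3) = 87.45/199.2 ≈ 0.439006  ⇒  C ≈ 63.9595°
Check: A + B + C ≈ 180°

A = 74.29°, B = 41.75°, C = 63.96°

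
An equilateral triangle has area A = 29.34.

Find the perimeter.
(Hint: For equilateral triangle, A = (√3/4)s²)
A = (√3/4)s²  ⇒  s² = 4A/√3 = 4·29.34/√3 = 117.36/1.73205 ≈ 67.7578
s ≈ √67.7578 ≈ 8.23151
Perimeter = 3s ≈ 3·8.23151 ≈ 24.6945

Perimeter = 24.69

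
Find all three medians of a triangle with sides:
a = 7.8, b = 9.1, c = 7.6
Median formula: m_a = ½√(2b² + 2c² − a²) (and cyclically). a² = 60.84, b² = 82.81, c² = 57.76.
m_a = ½√(2·82.81 + 2·57.76 − 60.84) = ½√220.3 ≈ ½·14.8425 ≈ 7.42125
m_b = ½√(2·60.84 + 2·57.76 − 82.81) = ½√154.39 ≈ ½·12.4254 ≈ 6.21269
m_c = ½√(2·60.84 + 2·82.81 − 57.76) = ½√229.54 ≈ ½·15.1506 ≈ 7.57529

m_a = 7.421, m_b = 6.213, m_c = 7.575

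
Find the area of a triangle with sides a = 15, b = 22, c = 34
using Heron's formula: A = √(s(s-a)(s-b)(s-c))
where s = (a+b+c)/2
s = (15 + 22 + 34)/2 = 71/2 = 35.5
s − a = 20.5, s − b = 13.5, s − c = 1.5
s(s−a)(s−b)(s−c) = 35.5·20.5·13.5·1.5 = 14736.9375
Area = √14736.9375 ≈ 121.396

s = 35.5, Area = 121.4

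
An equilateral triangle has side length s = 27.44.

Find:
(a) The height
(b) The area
(a) The height splits the triangle into two 30-60-90 halves: h = s·√3/2 = 27.44·1.73205/2 ≈ 47.5275/2 ≈ 23.7637
(b) Area = (√3/4)·s² = (√3/4)·27.44² = (√3/4)·752.9536 ≈ 0.433013·752.9536 ≈ 326.038

Height = 23.76, Area = 326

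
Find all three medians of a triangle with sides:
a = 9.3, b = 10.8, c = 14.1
Median formula: m_a = ½√(2b² + 2c² − a²) (and cyclically). a² = 86.49, b² = 116.64, c² = 198.81.
m_a = ½√(2·116.64 + 2·198.81 − 86.49) = ½√544.41 ≈ ½·23.3326 ≈ 11.6663
m_b = ½√(2·86.49 + 2·198.81 − 116.64) = ½√453.96 ≈ ½·21.3063 ≈ 10.6532
m_c = ½√(2·86.49 + 2·116.64 − 198.81) = ½√207.45 ≈ ½·14.4031 ≈ 7.20156

m_a = 11.67, m_b = 10.65, m_c = 7.202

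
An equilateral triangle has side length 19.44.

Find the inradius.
r = Area/s with s the semi-perimeter.
Area = (√3/4)·19.44² = (√3/4)·377.9136 ≈ 0.433013·377.9136 ≈ 163.641
s = 3·19.44/2 = 29.16
r ≈ 163.641/29.16 ≈ 5.61184
(Equivalently r = side/(2√3) = 19.44/3.4641 ≈ 5.61184.)

r = 5.612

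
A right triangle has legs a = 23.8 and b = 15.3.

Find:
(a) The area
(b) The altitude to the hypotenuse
(a) The legs are perpendicular, so Area = ½·a·b = ½·23.8·15.3 = ½·364.14 = 182.07
(b) Hypotenuse c = √(a² + b²) = √(566.44 + 234.09) = √800.53 ≈ 28.2936
    Area = ½·c·h_c  ⇒  h_c = 2·Area/c = 364.14/28.2936 ≈ 12.87

Area = 182.07, h_c = 12.87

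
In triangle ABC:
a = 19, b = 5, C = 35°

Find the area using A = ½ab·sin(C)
A = ½·a·b·sin(C) = ½·19·5·sin(35°)
sin(35°) ≈ 0.573576
A ≈ ½·95·0.573576 = 47.5·0.573576 ≈ 27.2449

Area = 27.24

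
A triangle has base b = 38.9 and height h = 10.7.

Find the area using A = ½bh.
A = ½·b·h = ½·38.9·10.7 = ½·416.23 = 208.115

Area = 208.115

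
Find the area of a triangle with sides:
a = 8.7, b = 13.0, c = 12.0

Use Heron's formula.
s = (8.7 + 13.0 + 12.0)/2 = 33.7/2 = 16.85
s − a = 8.15, s − b = 3.85, s − c = 4.85
s(s−a)(s−b)(s−c) = 16.85·8.15·3.85·4.85 ≈ 2564.25
Area = √2564.25 ≈ 50.6384

Area = 50.64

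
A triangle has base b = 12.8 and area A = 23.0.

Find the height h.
A = ½·b·h  ⇒  h = 2A/b = 2·23.0/12.8 = 46/12.8 ≈ 3.59375

h = 3.594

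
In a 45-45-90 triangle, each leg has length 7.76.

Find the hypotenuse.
In a 45-45-90 triangle the sides are in ratio 1 : 1 : √2, so hypotenuse = leg·√2.
Hypotenuse = 7.76·√2 ≈ 7.76·1.41421 ≈ 10.9743

Hypotenuse = 7.76√2 = 10.97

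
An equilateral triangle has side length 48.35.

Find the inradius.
r = Area/s with s the semi-perimeter.
Area = (√3/4)·48.35² = (√3/4)·2337.7225 ≈ 0.433013·2337.7225 ≈ 1012.26
s = 3·48.35/2 = 72.525
r ≈ 1012.26/72.525 ≈ 13.9574
(Equivalently r = side/(2√3) = 48.35/3.4641 ≈ 13.9574.)

r = 13.96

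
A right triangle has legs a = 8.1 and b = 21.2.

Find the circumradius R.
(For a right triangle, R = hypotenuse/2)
Hypotenuse c = √(a² + b²) = √(65.61 + 449.44) = √515.05 ≈ 22.6947
R = c/2 ≈ 22.6947/2 ≈ 11.3474

R = 11.35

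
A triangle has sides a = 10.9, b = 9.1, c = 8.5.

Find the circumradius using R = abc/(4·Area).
First find the area with Heron's formula.
s = (10.9 + 9.1 + 8.5)/2 = 14.25
Area = √(s(s−a)(s−b)(s−c)) = √(14.25·3.35·5.15·5.75) ≈ √1413.63 ≈ 37.5982
abc = 10.9·9.1·8.5 = 843.115
R = abc/(4·Area) ≈ 843.115/(4·37.5982) = 843.115/150.393 ≈ 5.60608

R = 5.606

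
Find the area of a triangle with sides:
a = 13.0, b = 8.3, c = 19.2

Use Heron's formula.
s = (13.0 + 8.3 + 19.2)/2 = 40.5/2 = 20.25
s − a = 7.25, s − b = 11.95, s − c = 1.05
s(s−a)(s−b)(s−c) = 20.25·7.25·11.95·1.05 ≈ 1842.13
Area = √1842.13 ≈ 42.92

Area = 42.92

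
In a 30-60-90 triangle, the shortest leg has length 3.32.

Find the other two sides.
In a 30-60-90 triangle the sides are in ratio 1 : √3 : 2 (short leg : long leg : hypotenuse).
Long leg = 3.32·√3 ≈ 3.32·1.73205 ≈ 5.75041
Hypotenuse = 2·3.32 = 6.64

Long leg = 3.32√3 = 5.75, Hypotenuse = 6.64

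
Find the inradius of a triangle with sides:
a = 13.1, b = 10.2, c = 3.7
r = Area/s where s is the semi-perimeter.
s = (13.1 + 10.2 + 3.7)/2 = 27/2 = 13.5
Area = √(s(s−a)(s−b)(s−c)) = √(13.5·0.4·3.3·9.8) ≈ √174.636 ≈ 13.215
r ≈ 13.215/13.5 ≈ 0.978888

r = 0.9789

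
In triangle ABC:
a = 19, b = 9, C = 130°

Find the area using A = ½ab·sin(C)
A = ½·a·b·sin(C) = ½·19·9·sin(130°)
sin(130°) ≈ 0.766044
A ≈ ½·171·0.766044 = 85.5·0.766044 ≈ 65.4968

Area = 65.5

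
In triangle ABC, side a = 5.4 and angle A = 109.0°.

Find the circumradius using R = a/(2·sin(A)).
R = a/(2·sin(A)) = 5.4/(2·sin(109.0°))
sin(109.0°) ≈ 0.945519
R ≈ 5.4/(2·0.945519) = 5.4/1.89104 ≈ 2.85558

R = 2.856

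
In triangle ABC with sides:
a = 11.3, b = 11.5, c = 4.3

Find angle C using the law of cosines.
c² = a² + b² − 2ab·cos(C)  ⇒  cos(C) = (a² + b² − c²)/(2ab)
cos(C) = (11.3² + 11.5² − 4.3²)/(2·11.3·11.5) = (127.69 + 132.25 − 18.49)/259.9 = 241.45/259.9 ≈ 0.929011
C = arccos(0.929011) ≈ 21.7188°

C = 21.72°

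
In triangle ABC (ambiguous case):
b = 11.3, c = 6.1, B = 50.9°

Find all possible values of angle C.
b/sin(B) = c/sin(C)  ⇒  sin(C) = c·sin(B)/b = 6.1·sin(50.9°)/11.3
sin(50.9°) ≈ 0.776046
sin(C) ≈ 6.1·0.776046/11.3 ≈ 4.73388/11.3 ≈ 0.418928
Candidate 1: C₁ = arcsin(0.418928) ≈ 24.7669°  →  A = 180° − 50.9° − 24.7669° ≈ 104.333° > 0, valid
Candidate 2: C₂ = 180° − C₁ ≈ 155.233°  →  A = 180° − 50.9° − 155.233° ≈ -26.1331° ≤ 0, not a valid triangle

C = 24.77° (one solution)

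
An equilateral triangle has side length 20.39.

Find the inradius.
r = Area/s with s the semi-perimeter.
Area = (√3/4)·20.39² = (√3/4)·415.7521 ≈ 0.433013·415.7521 ≈ 180.026
s = 3·20.39/2 = 30.585
r ≈ 180.026/30.585 ≈ 5.88609
(Equivalently r = side/(2√3) = 20.39/3.4641 ≈ 5.88609.)

r = 5.886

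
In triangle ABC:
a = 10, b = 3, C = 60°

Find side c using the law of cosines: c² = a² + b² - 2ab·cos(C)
c² = 10² + 3² − 2·10·3·cos(60°)
cos(60°) ≈ 0.5
c² ≈ 100 + 9 − 60·(0.5) ≈ 109 − 30 ≈ 79
c ≈ √79 ≈ 8.88819

c = 8.888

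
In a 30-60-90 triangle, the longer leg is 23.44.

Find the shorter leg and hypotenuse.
In a 30-60-90 triangle the sides are in ratio 1 : √3 : 2, so short leg = long leg/√3 and hypotenuse = 2·(short leg).
Short leg = 23.44/√3 ≈ 23.44/1.73205 ≈ 13.5331
Hypotenuse = 2·13.5331 ≈ 27.0662

Short leg = 13.53, Hypotenuse = 27.07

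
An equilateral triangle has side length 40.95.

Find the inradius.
r = Area/s with s the semi-perimeter.
Area = (√3/4)·40.95² = (√3/4)·1676.9025 ≈ 0.433013·1676.9025 ≈ 726.12
s = 3·40.95/2 = 61.425
r ≈ 726.12/61.425 ≈ 11.8212
(Equivalently r = side/(2√3) = 40.95/3.4641 ≈ 11.8212.)

r = 11.82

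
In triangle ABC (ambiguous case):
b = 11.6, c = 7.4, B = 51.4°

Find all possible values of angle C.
b/sin(B) = c/sin(C)  ⇒  sin(C) = c·sin(B)/b = 7.4·sin(51.4°)/11.6
sin(51.4°) ≈ 0.78152
sin(C) ≈ 7.4·0.78152/11.6 ≈ 5.78325/11.6 ≈ 0.498556
Candidate 1: C₁ = arcsin(0.498556) ≈ 29.9045°  →  A = 180° − 51.4° − 29.9045° ≈ 98.6955° > 0, valid
Candidate 2: C₂ = 180° − C₁ ≈ 150.095°  →  A = 180° − 51.4° − 150.095° ≈ -21.4955° ≤ 0, not a valid triangle

C = 29.9° (one solution)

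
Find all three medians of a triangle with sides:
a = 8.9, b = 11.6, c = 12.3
Median formula: m_a = ½√(2b² + 2c² − a²) (and cyclically). a² = 79.21, b² = 134.56, c² = 151.29.
m_a = ½√(2·134.56 + 2·151.29 − 79.21) = ½√492.49 ≈ ½·22.1921 ≈ 11.0961
m_b = ½√(2·79.21 + 2·151.29 − 134.56) = ½√326.44 ≈ ½·18.0677 ≈ 9.03383
m_c = ½√(2·79.21 + 2·134.56 − 151.29) = ½√276.25 ≈ ½·16.6208 ≈ 8.31039

m_a = 11.1, m_b = 9.034, m_c = 8.31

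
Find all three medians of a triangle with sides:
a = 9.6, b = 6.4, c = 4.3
Median formula: m_a = ½√(2b² + 2c² − a²) (and cyclically). a² = 92.16, b² = 40.96, c² = 18.49.
m_a = ½√(2·40.96 + 2·18.49 − 92.16) = ½√26.74 ≈ ½·5.17107 ≈ 2.58554
m_b = ½√(2·92.16 + 2·18.49 − 40.96) = ½√180.34 ≈ ½·13.4291 ≈ 6.71454
m_c = ½√(2·92.16 + 2·40.96 − 18.49) = ½√247.75 ≈ ½·15.7401 ≈ 7.87004

m_a = 2.586, m_b = 6.715, m_c = 7.87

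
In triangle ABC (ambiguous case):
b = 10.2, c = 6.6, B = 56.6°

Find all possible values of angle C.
b/sin(B) = c/sin(C)  ⇒  sin(C) = c·sin(B)/b = 6.6·sin(56.6°)/10.2
sin(56.6°) ≈ 0.834848
sin(C) ≈ 6.6·0.834848/10.2 ≈ 5.51/10.2 ≈ 0.540196
Candidate 1: C₁ = arcsin(0.540196) ≈ 32.697°  →  A = 180° − 56.6° − 32.697° ≈ 90.703° > 0, valid
Candidate 2: C₂ = 180° − C₁ ≈ 147.303°  →  A = 180° − 56.6° − 147.303° ≈ -23.903° ≤ 0, not a valid triangle

C = 32.7° (one solution)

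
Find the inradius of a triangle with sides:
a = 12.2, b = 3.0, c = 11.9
r = Area/s where s is the semi-perimeter.
s = (12.2 + 3.0 + 11.9)/2 = 27.1/2 = 13.55
Area = √(s(s−a)(s−b)(s−c)) = √(13.55·1.35·10.55·1.65) ≈ √318.427 ≈ 17.8445
r ≈ 17.8445/13.55 ≈ 1.31694

r = 1.317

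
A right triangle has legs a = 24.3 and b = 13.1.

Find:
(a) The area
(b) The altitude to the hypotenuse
(a) The legs are perpendicular, so Area = ½·a·b = ½·24.3·13.1 = ½·318.33 = 159.165
(b) Hypotenuse c = √(a² + b²) = √(590.49 + 171.61) = √762.1 ≈ 27.6062
    Area = ½·c·h_c  ⇒  h_c = 2·Area/c = 318.33/27.6062 ≈ 11.5311

Area = 159.165, h_c = 11.53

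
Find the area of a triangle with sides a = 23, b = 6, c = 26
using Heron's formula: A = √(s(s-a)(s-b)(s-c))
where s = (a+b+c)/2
s = (23 + 6 + 26)/2 = 55/2 = 27.5
s − a = 4.5, s − b = 21.5, s − c = 1.5
s(s−a)(s−b)(s−c) = 27.5·4.5·21.5·1.5 = 3990.9375
Area = √3990.9375 ≈ 63.1739

s = 27.5, Area = 63.17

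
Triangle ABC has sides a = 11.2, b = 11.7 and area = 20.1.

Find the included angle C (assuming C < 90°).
Area = ½·a·b·sin(C)  ⇒  sin(C) = 2·Area/(a·b) = 2·20.1/(11.2·11.7) = 40.2/131.04 ≈ 0.306777
C = arcsin(0.306777) ≈ 17.8651° (taking the acute solution since C < 90°)

C = 17.87°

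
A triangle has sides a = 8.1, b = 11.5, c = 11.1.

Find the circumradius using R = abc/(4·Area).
First find the area with Heron's formula.
s = (8.1 + 11.5 + 11.1)/2 = 15.35
Area = √(s(s−a)(s−b)(s−c)) = √(15.35·7.25·3.85·4.25) ≈ √1820.94 ≈ 42.6725
abc = 8.1·11.5·11.1 = 1033.965
R = abc/(4·Area) ≈ 1033.965/(4·42.6725) = 1033.965/170.69 ≈ 6.05756

R = 6.058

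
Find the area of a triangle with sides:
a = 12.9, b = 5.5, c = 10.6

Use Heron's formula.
s = (12.9 + 5.5 + 10.6)/2 = 29/2 = 14.5
s − a = 1.6, s − b = 9, s − c = 3.9
s(s−a)(s−b)(s−c) = 14.5·1.6·9·3.9 ≈ 814.32
Area = √814.32 ≈ 28.5363

Area = 28.54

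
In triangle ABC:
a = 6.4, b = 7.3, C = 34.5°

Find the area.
Two sides and the included angle (SAS): A = ½·a·b·sin(C) = ½·6.4·7.3·sin(34.5°)
sin(34.5°) ≈ 0.566406
A ≈ ½·46.72·0.566406 = 23.36·0.566406 ≈ 13.2312

Area = 13.23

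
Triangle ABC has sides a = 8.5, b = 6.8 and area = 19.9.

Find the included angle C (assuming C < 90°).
Area = ½·a·b·sin(C)  ⇒  sin(C) = 2·Area/(a·b) = 2·19.9/(8.5·6.8) = 39.8/57.8 ≈ 0.688581
C = arcsin(0.688581) ≈ 43.5179° (taking the acute solution since C < 90°)

C = 43.52°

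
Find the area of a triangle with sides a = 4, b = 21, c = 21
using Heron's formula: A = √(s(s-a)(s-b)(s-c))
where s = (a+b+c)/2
s = (4 + 21 + 21)/2 = 46/2 = 23
s − a = 19, s − b = 2, s − c = 2
s(s−a)(s−b)(s−c) = 23·19·2·2 = 1748
Area = √1748 ≈ 41.8091

s = 23.0, Area = 41.81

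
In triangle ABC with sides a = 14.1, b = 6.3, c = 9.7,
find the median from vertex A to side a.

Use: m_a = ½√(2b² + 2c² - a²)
m_a = ½√(2·6.3² + 2·9.7² − 14.1²) = ½√(2·39.69 + 2·94.09 − 198.81) = ½√(79.38 + 188.18 − 198.81) = ½√68.75
√68.75 ≈ 8.29156, so m_a ≈ 4.14578

m_a = 4.146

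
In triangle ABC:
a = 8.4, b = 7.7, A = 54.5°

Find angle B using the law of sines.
a/sin(A) = b/sin(B)  ⇒  sin(B) = b·sin(A)/a = 7.7·sin(54.5°)/8.4
sin(54.5°) ≈ 0.814116
sin(B) ≈ 7.7·0.814116/8.4 ≈ 6.26869/8.4 ≈ 0.746273
B = arcsin(0.746273) ≈ 48.2685°
(Since b ≤ a we need B ≤ A, so the obtuse alternative 180° − 48.2685° ≈ 131.731° is rejected.)

B = 48.27°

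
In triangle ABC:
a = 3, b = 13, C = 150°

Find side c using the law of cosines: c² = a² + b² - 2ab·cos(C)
c² = 3² + 13² − 2·3·13·cos(150°)
cos(150°) ≈ -0.866025
c² ≈ 9 + 169 − 78·(-0.866025) ≈ 178 + 67.55 ≈ 245.55
c ≈ √245.55 ≈ 15.67

c = 15.67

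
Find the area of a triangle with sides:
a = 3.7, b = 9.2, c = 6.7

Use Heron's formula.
s = (3.7 + 9.2 + 6.7)/2 = 19.6/2 = 9.8
s − a = 6.1, s − b = 0.6, s − c = 3.1
s(s−a)(s−b)(s−c) = 9.8·6.1·0.6·3.1 ≈ 111.191
Area = √111.191 ≈ 10.5447

Area = 10.54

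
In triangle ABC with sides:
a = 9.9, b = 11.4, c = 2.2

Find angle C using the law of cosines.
c² = a² + b² − 2ab·cos(C)  ⇒  cos(C) = (a² + b² − c²)/(2ab)
cos(C) = (9.9² + 11.4² − 2.2²)/(2·9.9·11.4) = (98.01 + 129.96 − 4.84)/225.72 = 223.13/225.72 ≈ 0.988526
C = arccos(0.988526) ≈ 8.68798°

C = 8.688°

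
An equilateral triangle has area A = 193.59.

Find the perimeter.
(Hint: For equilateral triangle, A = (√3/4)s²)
A = (√3/4)s²  ⇒  s² = 4A/√3 = 4·193.59/√3 = 774.36/1.73205 ≈ 447.077
s ≈ √447.077 ≈ 21.1442
Perimeter = 3s ≈ 3·21.1442 ≈ 63.4326

Perimeter = 63.43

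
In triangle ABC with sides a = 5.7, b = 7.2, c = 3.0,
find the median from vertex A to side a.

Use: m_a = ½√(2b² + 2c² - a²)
m_a = ½√(2·7.2² + 2·3.0² − 5.7²) = ½√(2·51.84 + 2·9 − 32.49) = ½√(103.68 + 18 − 32.49) = ½√89.19
√89.19 ≈ 9.44405, so m_a ≈ 4.72202

m_a = 4.722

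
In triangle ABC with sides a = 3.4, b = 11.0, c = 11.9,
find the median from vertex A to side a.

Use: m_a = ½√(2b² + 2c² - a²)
m_a = ½√(2·11.0² + 2·11.9² − 3.4²) = ½√(2·121 + 2·141.61 − 11.56) = ½√(242 + 283.22 − 11.56) = ½√513.66
√513.66 ≈ 22.6641, so m_a ≈ 11.332

m_a = 11.33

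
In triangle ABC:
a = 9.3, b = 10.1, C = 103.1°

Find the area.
Two sides and the included angle (SAS): A = ½·a·b·sin(C) = ½·9.3·10.1·sin(103.1°)
sin(103.1°) ≈ 0.973976
A ≈ ½·93.93·0.973976 = 46.965·0.973976 ≈ 45.7428

Area = 45.74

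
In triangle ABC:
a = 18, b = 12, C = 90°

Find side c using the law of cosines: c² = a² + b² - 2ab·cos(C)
c² = 18² + 12² − 2·18·12·cos(90°)
cos(90°) ≈ 0
c² ≈ 324 + 144 − 432·(0) ≈ 468 − 0 ≈ 468
c ≈ √468 ≈ 21.6333

c = 21.63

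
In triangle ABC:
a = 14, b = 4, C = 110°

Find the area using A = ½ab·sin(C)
A = ½·a·b·sin(C) = ½·14·4·sin(110°)
sin(110°) ≈ 0.939693
A ≈ ½·56·0.939693 = 28·0.939693 ≈ 26.3114

Area = 26.31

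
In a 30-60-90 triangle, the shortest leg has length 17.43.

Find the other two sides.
In a 30-60-90 triangle the sides are in ratio 1 : √3 : 2 (short leg : long leg : hypotenuse).
Long leg = 17.43·√3 ≈ 17.43·1.73205 ≈ 30.1896
Hypotenuse = 2·17.43 = 34.86

Long leg = 17.43√3 = 30.19, Hypotenuse = 34.86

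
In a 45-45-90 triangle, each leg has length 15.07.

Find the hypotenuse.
In a 45-45-90 triangle the sides are in ratio 1 : 1 : √2, so hypotenuse = leg·√2.
Hypotenuse = 15.07·√2 ≈ 15.07·1.41421 ≈ 21.3122

Hypotenuse = 15.07√2 = 21.31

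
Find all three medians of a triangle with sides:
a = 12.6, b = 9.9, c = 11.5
Median formula: m_a = ½√(2b² + 2c² − a²) (and cyclically). a² = 158.76, b² = 98.01, c² = 132.25.
m_a = ½√(2·98.01 + 2·132.25 − 158.76) = ½√301.76 ≈ ½·17.3712 ≈ 8.68562
m_b = ½√(2·158.76 + 2·132.25 − 98.01) = ½√484.01 ≈ ½·22.0002 ≈ 11.0001
m_c = ½√(2·158.76 + 2·98.01 − 132.25) = ½√381.29 ≈ ½·19.5266 ≈ 9.76332

m_a = 8.686, m_b = 11, m_c = 9.763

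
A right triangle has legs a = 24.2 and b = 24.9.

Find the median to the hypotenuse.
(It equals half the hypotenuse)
Hypotenuse c = √(a² + b²) = √(585.64 + 620.01) = √1205.65 ≈ 34.7225
Median to hypotenuse = c/2 ≈ 34.7225/2 ≈ 17.3612

Median = 17.36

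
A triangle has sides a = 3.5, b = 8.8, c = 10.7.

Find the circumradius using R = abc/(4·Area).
First find the area with Heron's formula.
s = (3.5 + 8.8 + 10.7)/2 = 11.5
Area = √(s(s−a)(s−b)(s−c)) = √(11.5·8·2.7·0.8) ≈ √198.72 ≈ 14.0968
abc = 3.5·8.8·10.7 = 329.56
R = abc/(4·Area) ≈ 329.56/(4·14.0968) = 329.56/56.3872 ≈ 5.84459

R = 5.845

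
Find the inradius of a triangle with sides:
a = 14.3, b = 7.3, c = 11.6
r = Area/s where s is the semi-perimeter.
s = (14.3 + 7.3 + 11.6)/2 = 33.2/2 = 16.6
Area = √(s(s−a)(s−b)(s−c)) = √(16.6·2.3·9.3·5) ≈ √1775.37 ≈ 42.1351
r ≈ 42.1351/16.6 ≈ 2.53826

r = 2.538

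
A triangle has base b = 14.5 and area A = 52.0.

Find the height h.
A = ½·b·h  ⇒  h = 2A/b = 2·52.0/14.5 = 104/14.5 ≈ 7.17241

h = 7.172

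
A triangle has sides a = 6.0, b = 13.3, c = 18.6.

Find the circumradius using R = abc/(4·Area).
First find the area with Heron's formula.
s = (6.0 + 13.3 + 18.6)/2 = 18.95
Area = √(s(s−a)(s−b)(s−c)) = √(18.95·12.95·5.65·0.35) ≈ √485.283 ≈ 22.0291
abc = 6.0·13.3·18.6 = 1484.28
R = abc/(4·Area) ≈ 1484.28/(4·22.0291) = 1484.28/88.1166 ≈ 16.8445

R = 16.84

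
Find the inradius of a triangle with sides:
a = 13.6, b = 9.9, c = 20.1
r = Area/s where s is the semi-perimeter.
s = (13.6 + 9.9 + 20.1)/2 = 43.6/2 = 21.8
Area = √(s(s−a)(s−b)(s−c)) = √(21.8·8.2·11.9·1.7) ≈ √3616.31 ≈ 60.1358
r ≈ 60.1358/21.8 ≈ 2.75852

r = 2.759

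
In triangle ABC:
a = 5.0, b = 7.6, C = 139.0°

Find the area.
Two sides and the included angle (SAS): A = ½·a·b·sin(C) = ½·5.0·7.6·sin(139.0°)
sin(139.0°) ≈ 0.656059
A ≈ ½·38·0.656059 = 19·0.656059 ≈ 12.4651

Area = 12.47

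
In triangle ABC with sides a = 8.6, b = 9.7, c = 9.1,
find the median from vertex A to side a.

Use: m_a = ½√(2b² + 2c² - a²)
m_a = ½√(2·9.7² + 2·9.1² − 8.6²) = ½√(2·94.09 + 2·82.81 − 73.96) = ½√(188.18 + 165.62 − 73.96) = ½√279.84
√279.84 ≈ 16.7284, so m_a ≈ 8.36421

m_a = 8.364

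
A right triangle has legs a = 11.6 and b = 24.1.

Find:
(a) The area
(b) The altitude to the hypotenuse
(a) The legs are perpendicular, so Area = ½·a·b = ½·11.6·24.1 = ½·279.56 = 139.78
(b) Hypotenuse c = √(a² + b²) = √(134.56 + 580.81) = √715.37 ≈ 26.7464
    Area = ½·c·h_c  ⇒  h_c = 2·Area/c = 279.56/26.7464 ≈ 10.4522

Area = 139.78, h_c = 10.45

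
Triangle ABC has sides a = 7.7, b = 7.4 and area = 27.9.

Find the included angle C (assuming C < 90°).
Area = ½·a·b·sin(C)  ⇒  sin(C) = 2·Area/(a·b) = 2·27.9/(7.7·7.4) = 55.8/56.98 ≈ 0.979291
C = arcsin(0.979291) ≈ 78.3193° (taking the acute solution since C < 90°)

C = 78.32°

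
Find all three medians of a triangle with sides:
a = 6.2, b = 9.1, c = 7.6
Median formula: m_a = ½√(2b² + 2c² − a²) (and cyclically). a² = 38.44, b² = 82.81, c² = 57.76.
m_a = ½√(2·82.81 + 2·57.76 − 38.44) = ½√242.7 ≈ ½·15.5788 ≈ 7.78942
m_b = ½√(2·38.44 + 2·57.76 − 82.81) = ½√109.59 ≈ ½·10.4685 ≈ 5.23426
m_c = ½√(2·38.44 + 2·82.81 − 57.76) = ½√184.74 ≈ ½·13.5919 ≈ 6.79595

m_a = 7.789, m_b = 5.234, m_c = 6.796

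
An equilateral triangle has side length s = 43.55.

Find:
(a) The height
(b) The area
(a) The height splits the triangle into two 30-60-90 halves: h = s·√3/2 = 43.55·1.73205/2 ≈ 75.4308/2 ≈ 37.7154
(b) Area = (√3/4)·s² = (√3/4)·43.55² = (√3/4)·1896.6025 ≈ 0.433013·1896.6025 ≈ 821.253

Height = 37.72, Area = 821.3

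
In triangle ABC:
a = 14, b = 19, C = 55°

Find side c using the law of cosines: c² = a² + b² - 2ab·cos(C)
c² = 14² + 19² − 2·14·19·cos(55°)
cos(55°) ≈ 0.573576
c² ≈ 196 + 361 − 532·(0.573576) ≈ 557 − 305.143 ≈ 251.857
c ≈ √251.857 ≈ 15.87

c = 15.87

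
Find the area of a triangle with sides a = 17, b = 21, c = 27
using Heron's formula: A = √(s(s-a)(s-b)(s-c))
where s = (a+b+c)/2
s = (17 + 21 + 27)/2 = 65/2 = 32.5
s − a = 15.5, s − b = 11.5, s − c = 5.5
s(s−a)(s−b)(s−c) = 32.5·15.5·11.5·5.5 = 31862.1875
Area = √31862.1875 ≈ 178.5

s = 32.5, Area = 178.5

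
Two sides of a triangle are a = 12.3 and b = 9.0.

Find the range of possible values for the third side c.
Triangle inequality: |a − b| < c < a + b
|a − b| = |12.3 − 9.0| = 3.3
a + b = 12.3 + 9.0 = 21.3

3.3 < c < 21.3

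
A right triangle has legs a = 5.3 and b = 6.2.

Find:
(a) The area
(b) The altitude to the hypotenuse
(a) The legs are perpendicular, so Area = ½·a·b = ½·5.3·6.2 = ½·32.86 = 16.43
(b) Hypotenuse c = √(a² + b²) = √(28.09 + 38.44) = √66.53 ≈ 8.15659
    Area = ½·c·h_c  ⇒  h_c = 2·Area/c = 32.86/8.15659 ≈ 4.02864

Area = 16.43, h_c = 4.029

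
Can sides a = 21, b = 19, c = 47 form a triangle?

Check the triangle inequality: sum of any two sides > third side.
a + b vs c: 21 + 19 = 40 ≤ 47  ✗
a + c vs b: 21 + 47 = 68 > 19  ✓
b + c vs a: 19 + 47 = 66 > 21  ✓

No: 21 + 19 = 40 is not > 47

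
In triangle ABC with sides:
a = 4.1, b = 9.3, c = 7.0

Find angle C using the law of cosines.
c² = a² + b² − 2ab·cos(C)  ⇒  cos(C) = (a² + b² − c²)/(2ab)
cos(C) = (4.1² + 9.3² − 7.0²)/(2·4.1·9.3) = (16.81 + 86.49 − 49)/76.26 = 54.3/76.26 ≈ 0.712038
C = arccos(0.712038) ≈ 44.599°

C = 44.6°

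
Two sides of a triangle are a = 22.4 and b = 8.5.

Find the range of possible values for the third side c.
Triangle inequality: |a − b| < c < a + b
|a − b| = |22.4 − 8.5| = 13.9
a + b = 22.4 + 8.5 = 30.9

13.9 < c < 30.9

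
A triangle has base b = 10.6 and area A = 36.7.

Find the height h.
A = ½·b·h  ⇒  h = 2A/b = 2·36.7/10.6 = 73.4/10.6 ≈ 6.92453

h = 6.925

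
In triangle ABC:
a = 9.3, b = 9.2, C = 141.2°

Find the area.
Two sides and the included angle (SAS): A = ½·a·b·sin(C) = ½·9.3·9.2·sin(141.2°)
sin(141.2°) ≈ 0.626604
A ≈ ½·85.56·0.626604 = 42.78·0.626604 ≈ 26.8061

Area = 26.81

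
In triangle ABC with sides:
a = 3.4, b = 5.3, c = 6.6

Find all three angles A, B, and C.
Law of cosines for each angle (a² = 11.56, b² = 28.09, c² = 43.56):
cos(A) = (b² + c² − a²)/(2bc) = (28.09 + 43.56 − 11.56)/(2·5.3·6.6) = 60.09/69.96 ≈ 0.858919  ⇒  A ≈ 30.8045°
cos(B) = (a² + c² − b²)/(2ac) = (11.56 + 43.56 − 28.09)/(2·3.4·6.6) = 27.03/44.88 ≈ 0.602273  ⇒  B ≈ 52.9672°
cos(C) = (a² + b² − c²)/(2ab) = (11.56 + 28.09 − 43.56)/(2·3.4·5.3) = -3.91/36.04 ≈ -0.108491  ⇒  C ≈ 96.2283°
Check: A + B + C ≈ 180°

A = 30.8°, B = 52.97°, C = 96.23°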